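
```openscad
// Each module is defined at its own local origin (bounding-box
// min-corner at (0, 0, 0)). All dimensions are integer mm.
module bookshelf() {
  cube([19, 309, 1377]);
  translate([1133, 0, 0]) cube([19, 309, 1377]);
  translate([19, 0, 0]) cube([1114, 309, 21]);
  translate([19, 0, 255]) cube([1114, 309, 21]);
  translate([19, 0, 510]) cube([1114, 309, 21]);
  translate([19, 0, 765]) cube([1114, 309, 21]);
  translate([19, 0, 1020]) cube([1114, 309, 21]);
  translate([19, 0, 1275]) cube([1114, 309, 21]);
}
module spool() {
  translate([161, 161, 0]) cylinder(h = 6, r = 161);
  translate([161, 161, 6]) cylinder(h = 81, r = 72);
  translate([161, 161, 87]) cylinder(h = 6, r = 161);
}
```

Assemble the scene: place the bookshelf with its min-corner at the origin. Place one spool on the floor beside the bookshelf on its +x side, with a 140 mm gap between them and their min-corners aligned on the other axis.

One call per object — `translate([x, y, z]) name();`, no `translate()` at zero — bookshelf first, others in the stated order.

bookshelf();
translate([1292, 0, 0]) spool();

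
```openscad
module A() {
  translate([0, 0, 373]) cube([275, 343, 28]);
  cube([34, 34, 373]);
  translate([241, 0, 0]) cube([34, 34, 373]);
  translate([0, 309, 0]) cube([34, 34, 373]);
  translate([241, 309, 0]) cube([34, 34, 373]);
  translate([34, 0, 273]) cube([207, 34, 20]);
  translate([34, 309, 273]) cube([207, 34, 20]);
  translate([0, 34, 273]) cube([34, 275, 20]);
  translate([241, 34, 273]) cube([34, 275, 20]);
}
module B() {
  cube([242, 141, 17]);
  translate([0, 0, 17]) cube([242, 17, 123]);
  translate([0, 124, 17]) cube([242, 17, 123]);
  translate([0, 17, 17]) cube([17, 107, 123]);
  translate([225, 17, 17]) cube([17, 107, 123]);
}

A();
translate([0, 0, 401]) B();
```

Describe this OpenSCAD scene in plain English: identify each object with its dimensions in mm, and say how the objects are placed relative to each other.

A is a simple wooden stool: a rectangular seat 275 mm (x) by 343 mm (y), 28 mm thick, top face at z = 401 mm, on four square legs, each 34×34 mm in cross-section. The legs rest on z = 0, each flush with a corner of the seat. Four stretchers, 34 mm wide and 20 mm tall, connect adjacent legs with their undersides at z = 273 mm, each running between the inner faces of the legs it joins and aligned with the legs' outer faces on the other axis.

B is an open storage box with external size 242×141×140 mm and wall thickness 17 mm (the base is also 17 mm thick). The base covers the whole footprint; the four walls stand on the base, with the y-facing walls full-width and the x-facing walls fitting between their inner faces.

The open box is on top of the stool.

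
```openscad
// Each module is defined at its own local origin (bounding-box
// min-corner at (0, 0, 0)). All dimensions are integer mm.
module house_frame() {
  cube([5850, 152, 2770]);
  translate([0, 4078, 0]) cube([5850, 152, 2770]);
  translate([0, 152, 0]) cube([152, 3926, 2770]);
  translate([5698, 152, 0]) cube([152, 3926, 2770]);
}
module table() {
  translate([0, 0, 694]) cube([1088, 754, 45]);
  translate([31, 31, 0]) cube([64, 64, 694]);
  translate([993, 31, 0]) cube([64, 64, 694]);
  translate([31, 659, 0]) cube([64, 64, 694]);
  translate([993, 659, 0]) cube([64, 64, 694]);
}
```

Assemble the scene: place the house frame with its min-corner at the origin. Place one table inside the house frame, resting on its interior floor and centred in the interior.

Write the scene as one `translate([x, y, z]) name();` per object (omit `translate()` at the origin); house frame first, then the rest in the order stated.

house_frame();
translate([2381, 1738, 0]) table();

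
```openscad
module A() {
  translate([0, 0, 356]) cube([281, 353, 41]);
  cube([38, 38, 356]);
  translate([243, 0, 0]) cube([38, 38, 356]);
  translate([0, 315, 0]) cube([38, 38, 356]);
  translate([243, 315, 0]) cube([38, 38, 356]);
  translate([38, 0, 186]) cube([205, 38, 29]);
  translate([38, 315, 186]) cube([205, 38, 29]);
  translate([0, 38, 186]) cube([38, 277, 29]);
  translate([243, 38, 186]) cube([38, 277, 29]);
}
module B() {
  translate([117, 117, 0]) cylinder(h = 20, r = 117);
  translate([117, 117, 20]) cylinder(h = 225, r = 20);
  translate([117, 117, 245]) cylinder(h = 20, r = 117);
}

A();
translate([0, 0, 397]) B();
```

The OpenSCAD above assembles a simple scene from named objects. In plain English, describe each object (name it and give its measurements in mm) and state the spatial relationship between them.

A is a simple wooden stool: a rectangular seat 281 mm (x) by 353 mm (y), 41 mm thick, top face at z = 397 mm, on four square legs, each 38×38 mm in cross-section. The legs rest on z = 0, each flush with a corner of the seat. Four stretchers, 38 mm wide and 29 mm tall, connect adjacent legs with their undersides at z = 186 mm, each running between the inner faces of the legs it joins and aligned with the legs' outer faces on the other axis.

B is a spool: two coaxial disc flanges of radius 117 mm and thickness 20 mm, joined by a core cylinder of radius 20 mm and height 225 mm. The lower flange rests on z = 0 and the three cylinders share a vertical axis.

The spool is on top of the stool.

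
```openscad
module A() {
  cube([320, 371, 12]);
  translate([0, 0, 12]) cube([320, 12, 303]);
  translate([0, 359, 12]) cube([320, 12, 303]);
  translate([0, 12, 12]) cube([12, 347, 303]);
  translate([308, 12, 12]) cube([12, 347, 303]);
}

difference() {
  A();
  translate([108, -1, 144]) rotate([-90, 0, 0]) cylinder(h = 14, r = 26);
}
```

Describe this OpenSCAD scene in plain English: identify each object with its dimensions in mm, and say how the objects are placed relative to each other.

A is an open storage box with external size 320×371×315 mm and wall thickness 12 mm (the base is also 12 mm thick). The base covers the whole footprint; the four walls stand on the base, with the y-facing walls full-width and the x-facing walls fitting between their inner faces.

The open box has a circular hole of radius 26 mm through its front wall, centred at (x = 108, z = 144).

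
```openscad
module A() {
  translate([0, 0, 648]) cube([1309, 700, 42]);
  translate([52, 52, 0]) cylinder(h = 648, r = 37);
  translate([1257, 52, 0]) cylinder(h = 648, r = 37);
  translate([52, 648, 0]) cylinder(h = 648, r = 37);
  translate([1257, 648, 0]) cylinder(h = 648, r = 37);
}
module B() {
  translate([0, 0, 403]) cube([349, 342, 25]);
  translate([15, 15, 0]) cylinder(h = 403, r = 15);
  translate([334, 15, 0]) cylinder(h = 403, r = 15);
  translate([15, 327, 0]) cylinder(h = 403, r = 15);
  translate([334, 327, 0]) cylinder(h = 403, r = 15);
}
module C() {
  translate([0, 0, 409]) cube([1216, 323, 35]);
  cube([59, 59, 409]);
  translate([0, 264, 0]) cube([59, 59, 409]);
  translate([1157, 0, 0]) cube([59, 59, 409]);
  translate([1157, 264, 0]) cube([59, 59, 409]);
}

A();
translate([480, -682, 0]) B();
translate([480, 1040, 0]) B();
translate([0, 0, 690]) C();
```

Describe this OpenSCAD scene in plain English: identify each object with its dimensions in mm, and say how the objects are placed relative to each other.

A is a table with a 1309×700 mm rectangular top, 42 mm thick, top surface at z = 690 mm, supported by four round legs of 74 mm diameter, each leg's bounding box inset 15 mm from the nearest pair of top edges, running from the floor.

B is a four-legged stool. The seat is a 349×342×25 mm slab whose top surface is at z = 428 mm; four round legs, each 30 mm in diameter, run from the floor (z = 0) to the underside of the seat, each leg's axis is inset half a diameter from the nearest pair of seat edges (so the leg's bounding box is flush with the corner).

C is a long wooden bench with a 1216 mm (x) × 323 mm (y) seat, 35 mm thick, its top surface 444 mm above the floor. Four 59 mm square legs at the seat corners, flush with the edges, run from z = 0 to the seat underside.

Two stools sit around the table at the −y, +y sides. The bench is on top of the table.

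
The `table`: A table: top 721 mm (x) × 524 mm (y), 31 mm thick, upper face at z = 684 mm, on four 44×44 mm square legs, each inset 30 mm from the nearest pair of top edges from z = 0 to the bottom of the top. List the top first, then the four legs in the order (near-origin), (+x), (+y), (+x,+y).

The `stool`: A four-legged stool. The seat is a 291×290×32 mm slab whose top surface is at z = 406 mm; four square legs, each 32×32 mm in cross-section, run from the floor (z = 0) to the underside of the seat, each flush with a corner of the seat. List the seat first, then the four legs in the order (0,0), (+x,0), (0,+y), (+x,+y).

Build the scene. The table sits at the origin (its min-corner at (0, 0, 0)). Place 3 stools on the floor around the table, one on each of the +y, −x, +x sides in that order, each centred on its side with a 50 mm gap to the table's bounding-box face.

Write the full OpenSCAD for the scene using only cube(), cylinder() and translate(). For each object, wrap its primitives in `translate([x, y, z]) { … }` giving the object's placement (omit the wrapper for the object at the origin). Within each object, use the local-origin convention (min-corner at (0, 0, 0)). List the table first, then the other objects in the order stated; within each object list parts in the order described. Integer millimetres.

translate([0, 0, 653]) cube([721, 524, 31]);
translate([30, 30, 0]) cube([44, 44, 653]);
translate([647, 30, 0]) cube([44, 44, 653]);
translate([30, 450, 0]) cube([44, 44, 653]);
translate([647, 450, 0]) cube([44, 44, 653]);
translate([215, 574, 0]) {
  translate([0, 0, 374]) cube([291, 290, 32]);
  cube([32, 32, 374]);
  translate([259, 0, 0]) cube([32, 32, 374]);
  translate([0, 258, 0]) cube([32, 32, 374]);
  translate([259, 258, 0]) cube([32, 32, 374]);
}
translate([-341, 117, 0]) {
  translate([0, 0, 374]) cube([291, 290, 32]);
  cube([32, 32, 374]);
  translate([259, 0, 0]) cube([32, 32, 374]);
  translate([0, 258, 0]) cube([32, 32, 374]);
  translate([259, 258, 0]) cube([32, 32, 374]);
}
translate([771, 117, 0]) {
  translate([0, 0, 374]) cube([291, 290, 32]);
  cube([32, 32, 374]);
  translate([259, 0, 0]) cube([32, 32, 374]);
  translate([0, 258, 0]) cube([32, 32, 374]);
  translate([259, 258, 0]) cube([32, 32, 374]);
}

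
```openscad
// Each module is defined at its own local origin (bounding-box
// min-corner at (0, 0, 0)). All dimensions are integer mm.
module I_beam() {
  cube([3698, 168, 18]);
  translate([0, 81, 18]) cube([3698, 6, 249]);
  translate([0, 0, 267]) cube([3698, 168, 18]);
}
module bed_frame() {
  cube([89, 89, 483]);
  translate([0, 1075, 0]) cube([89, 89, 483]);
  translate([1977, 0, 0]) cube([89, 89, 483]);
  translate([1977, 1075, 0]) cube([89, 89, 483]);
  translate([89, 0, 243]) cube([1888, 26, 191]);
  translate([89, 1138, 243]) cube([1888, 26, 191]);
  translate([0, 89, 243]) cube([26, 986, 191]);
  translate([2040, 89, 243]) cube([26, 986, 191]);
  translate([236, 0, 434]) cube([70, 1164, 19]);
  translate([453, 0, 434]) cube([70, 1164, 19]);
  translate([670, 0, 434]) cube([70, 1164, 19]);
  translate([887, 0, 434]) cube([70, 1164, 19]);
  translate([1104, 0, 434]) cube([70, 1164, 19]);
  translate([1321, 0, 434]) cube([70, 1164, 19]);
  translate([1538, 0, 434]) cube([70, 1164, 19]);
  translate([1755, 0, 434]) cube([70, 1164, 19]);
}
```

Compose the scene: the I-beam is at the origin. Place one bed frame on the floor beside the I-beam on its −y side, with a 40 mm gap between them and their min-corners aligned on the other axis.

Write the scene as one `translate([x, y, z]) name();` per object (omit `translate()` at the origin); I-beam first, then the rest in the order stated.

I_beam();
translate([0, -1204, 0]) bed_frame();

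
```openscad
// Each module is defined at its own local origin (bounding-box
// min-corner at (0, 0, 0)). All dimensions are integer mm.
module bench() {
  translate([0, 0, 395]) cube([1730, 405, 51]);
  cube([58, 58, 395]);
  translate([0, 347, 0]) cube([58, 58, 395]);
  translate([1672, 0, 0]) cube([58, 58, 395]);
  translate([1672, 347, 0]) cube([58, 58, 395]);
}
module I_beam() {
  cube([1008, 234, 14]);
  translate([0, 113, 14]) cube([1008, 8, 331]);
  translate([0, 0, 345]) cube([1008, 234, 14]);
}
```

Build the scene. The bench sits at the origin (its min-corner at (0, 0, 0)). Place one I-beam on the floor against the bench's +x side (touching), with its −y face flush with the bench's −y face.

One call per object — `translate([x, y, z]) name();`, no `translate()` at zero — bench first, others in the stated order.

bench();
translate([1730, 0, 0]) I_beam();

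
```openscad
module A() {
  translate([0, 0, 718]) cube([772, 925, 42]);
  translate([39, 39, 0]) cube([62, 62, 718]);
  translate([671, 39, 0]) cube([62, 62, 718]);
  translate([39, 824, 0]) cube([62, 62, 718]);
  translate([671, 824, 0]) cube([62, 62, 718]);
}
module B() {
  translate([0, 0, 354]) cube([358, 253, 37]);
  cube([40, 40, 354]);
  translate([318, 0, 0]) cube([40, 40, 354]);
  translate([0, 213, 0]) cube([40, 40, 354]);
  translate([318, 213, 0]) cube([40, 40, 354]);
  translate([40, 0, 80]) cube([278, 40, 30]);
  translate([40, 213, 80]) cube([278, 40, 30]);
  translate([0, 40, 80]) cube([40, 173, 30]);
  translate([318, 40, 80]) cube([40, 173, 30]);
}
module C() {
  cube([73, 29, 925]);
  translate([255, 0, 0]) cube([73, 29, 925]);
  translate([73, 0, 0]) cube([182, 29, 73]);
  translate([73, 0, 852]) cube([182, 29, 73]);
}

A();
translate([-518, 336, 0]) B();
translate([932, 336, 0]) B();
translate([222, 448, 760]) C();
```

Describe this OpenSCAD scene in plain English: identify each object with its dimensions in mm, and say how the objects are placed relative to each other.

A is a table with a 772×925 mm rectangular top, 42 mm thick, top surface at z = 760 mm, supported by four 62×62 mm square legs, each inset 39 mm from the nearest pair of top edges, running from the floor.

B is a four-legged stool. The seat is a 358×253×37 mm slab whose top surface is at z = 391 mm; four square legs, each 40×40 mm in cross-section, run from the floor (z = 0) to the underside of the seat, each flush with a corner of the seat. Four stretchers, 40 mm wide and 30 mm tall, connect adjacent legs with their undersides at z = 80 mm, each running between the inner faces of the legs it joins and aligned with the legs' outer faces on the other axis.

C is a rectangular picture frame lying in the x–z plane (depth along y). The opening is 182 mm wide (x) by 779 mm tall (z), surrounded by a border 73 mm wide on all four sides. The frame is 29 mm deep and is made of two full-height vertical stiles with two horizontal rails fitted between them.

Two stools sit around the table at the −x, +x sides. The picture frame is on top of the table, centred.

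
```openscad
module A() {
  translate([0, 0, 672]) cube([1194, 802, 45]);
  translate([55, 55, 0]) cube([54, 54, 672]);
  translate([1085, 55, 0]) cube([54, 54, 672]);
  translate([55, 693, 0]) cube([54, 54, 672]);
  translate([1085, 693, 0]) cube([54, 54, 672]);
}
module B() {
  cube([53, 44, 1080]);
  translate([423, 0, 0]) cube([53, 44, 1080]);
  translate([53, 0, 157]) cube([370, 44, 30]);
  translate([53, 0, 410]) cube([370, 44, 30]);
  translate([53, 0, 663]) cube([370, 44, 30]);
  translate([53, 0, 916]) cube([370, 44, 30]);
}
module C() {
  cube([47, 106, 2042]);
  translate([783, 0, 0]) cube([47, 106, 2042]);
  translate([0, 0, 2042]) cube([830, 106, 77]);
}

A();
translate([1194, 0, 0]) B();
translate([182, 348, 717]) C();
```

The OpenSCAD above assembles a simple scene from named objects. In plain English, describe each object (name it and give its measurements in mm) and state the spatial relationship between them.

A is a table: top 1194 mm (x) × 802 mm (y), 45 mm thick, upper face at z = 717 mm, on four 54×54 mm square legs, each inset 55 mm from the nearest pair of top edges, running from z = 0 to the bottom of the top.

B is a straight ladder. Two 53×44 mm vertical rails, 1080 mm tall, stand 476 mm apart (outside-to-outside) with their front faces coplanar on the −y side. 4 rungs, each 44 mm deep and 30 mm tall, span between the inner faces of the rails, front faces flush with the rails. The lowest rung's underside is at z = 157 mm and rungs are spaced 253 mm apart (underside to underside).

C is a door frame. The clear opening is 736 mm wide and 2042 mm high. Two 47 mm wide jambs, 106 mm deep, stand either side of the opening from the floor to the top of the opening. A 77 mm thick head sits across the top of both jambs, spanning the full outside width of the frame.

The ladder is against the table's +x side, with their −y faces flush. The door frame is on top of the table, centred.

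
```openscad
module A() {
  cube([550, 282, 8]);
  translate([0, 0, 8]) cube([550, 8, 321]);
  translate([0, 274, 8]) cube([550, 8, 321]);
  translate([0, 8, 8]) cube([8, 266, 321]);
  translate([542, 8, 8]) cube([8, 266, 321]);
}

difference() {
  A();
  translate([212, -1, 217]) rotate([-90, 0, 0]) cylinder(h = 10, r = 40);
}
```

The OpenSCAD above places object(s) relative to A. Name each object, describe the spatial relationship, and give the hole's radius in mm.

The subtracted cylinder has r = 40 mm.

A is an open box. The open box has a circular hole through its front wall. The hole's radius is 40 mm.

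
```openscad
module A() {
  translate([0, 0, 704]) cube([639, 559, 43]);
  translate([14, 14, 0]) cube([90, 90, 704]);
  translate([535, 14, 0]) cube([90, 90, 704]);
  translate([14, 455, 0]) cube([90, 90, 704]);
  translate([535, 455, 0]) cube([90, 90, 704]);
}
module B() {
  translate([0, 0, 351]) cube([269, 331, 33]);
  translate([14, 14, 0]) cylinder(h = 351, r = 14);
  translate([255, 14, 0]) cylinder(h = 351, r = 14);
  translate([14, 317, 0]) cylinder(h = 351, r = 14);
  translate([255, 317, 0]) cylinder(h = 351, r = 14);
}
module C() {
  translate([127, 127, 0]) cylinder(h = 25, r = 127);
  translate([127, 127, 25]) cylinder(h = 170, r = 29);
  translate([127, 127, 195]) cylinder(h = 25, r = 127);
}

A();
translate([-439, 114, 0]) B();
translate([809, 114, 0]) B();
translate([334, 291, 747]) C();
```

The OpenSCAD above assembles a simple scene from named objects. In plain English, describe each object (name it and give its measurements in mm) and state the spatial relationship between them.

A is a rectangular dining table. The top is 639×559×43 mm with its upper surface at z = 747 mm. It stands on four 90×90 mm square legs, each inset 14 mm from the nearest pair of top edges, running from the floor to the underside of the top.

B is a four-legged stool. The seat is 269×331 mm, 33 mm thick, top at z = 384 mm. It stands on four round legs, each 28 mm in diameter, from z = 0 to the seat underside, each leg's axis is inset half a diameter from the nearest pair of seat edges (so the leg's bounding box is flush with the corner).

C is a spool: two coaxial disc flanges of radius 127 mm and thickness 25 mm, joined by a core cylinder of radius 29 mm and height 170 mm. The lower flange rests on z = 0 and the three cylinders share a vertical axis.

Two stools sit around the table at the −x, +x sides. The spool is on top of the table.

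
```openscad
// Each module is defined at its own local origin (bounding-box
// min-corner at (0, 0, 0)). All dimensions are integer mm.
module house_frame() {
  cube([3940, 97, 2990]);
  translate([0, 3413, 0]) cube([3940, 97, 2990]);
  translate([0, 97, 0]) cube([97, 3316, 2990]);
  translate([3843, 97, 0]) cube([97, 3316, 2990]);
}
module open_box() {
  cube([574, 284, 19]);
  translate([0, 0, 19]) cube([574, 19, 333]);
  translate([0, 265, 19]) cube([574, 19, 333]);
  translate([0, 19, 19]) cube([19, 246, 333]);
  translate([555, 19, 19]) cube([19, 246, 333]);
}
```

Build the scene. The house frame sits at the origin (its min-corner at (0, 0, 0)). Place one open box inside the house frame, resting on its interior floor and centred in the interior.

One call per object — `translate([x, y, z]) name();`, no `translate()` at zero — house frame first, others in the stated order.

house_frame();
translate([1683, 1613, 0]) open_box();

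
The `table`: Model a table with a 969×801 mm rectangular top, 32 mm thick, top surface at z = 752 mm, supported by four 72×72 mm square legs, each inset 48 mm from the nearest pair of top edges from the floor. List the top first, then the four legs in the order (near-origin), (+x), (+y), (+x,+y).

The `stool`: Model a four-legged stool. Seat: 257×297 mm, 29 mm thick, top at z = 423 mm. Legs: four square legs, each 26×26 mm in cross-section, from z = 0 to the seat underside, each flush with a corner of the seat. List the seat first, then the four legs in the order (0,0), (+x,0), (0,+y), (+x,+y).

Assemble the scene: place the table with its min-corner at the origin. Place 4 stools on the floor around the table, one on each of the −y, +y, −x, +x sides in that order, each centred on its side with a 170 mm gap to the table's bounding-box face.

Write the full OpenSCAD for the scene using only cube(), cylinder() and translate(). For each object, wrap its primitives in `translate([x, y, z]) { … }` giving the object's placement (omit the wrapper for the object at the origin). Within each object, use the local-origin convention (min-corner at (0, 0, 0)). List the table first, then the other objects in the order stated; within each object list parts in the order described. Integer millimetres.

translate([0, 0, 720]) cube([969, 801, 32]);
translate([48, 48, 0]) cube([72, 72, 720]);
translate([849, 48, 0]) cube([72, 72, 720]);
translate([48, 681, 0]) cube([72, 72, 720]);
translate([849, 681, 0]) cube([72, 72, 720]);
translate([356, -467, 0]) {
  translate([0, 0, 394]) cube([257, 297, 29]);
  cube([26, 26, 394]);
  translate([231, 0, 0]) cube([26, 26, 394]);
  translate([0, 271, 0]) cube([26, 26, 394]);
  translate([231, 271, 0]) cube([26, 26, 394]);
}
translate([356, 971, 0]) {
  translate([0, 0, 394]) cube([257, 297, 29]);
  cube([26, 26, 394]);
  translate([231, 0, 0]) cube([26, 26, 394]);
  translate([0, 271, 0]) cube([26, 26, 394]);
  translate([231, 271, 0]) cube([26, 26, 394]);
}
translate([-427, 252, 0]) {
  translate([0, 0, 394]) cube([257, 297, 29]);
  cube([26, 26, 394]);
  translate([231, 0, 0]) cube([26, 26, 394]);
  translate([0, 271, 0]) cube([26, 26, 394]);
  translate([231, 271, 0]) cube([26, 26, 394]);
}
translate([1139, 252, 0]) {
  translate([0, 0, 394]) cube([257, 297, 29]);
  cube([26, 26, 394]);
  translate([231, 0, 0]) cube([26, 26, 394]);
  translate([0, 271, 0]) cube([26, 26, 394]);
  translate([231, 271, 0]) cube([26, 26, 394]);
}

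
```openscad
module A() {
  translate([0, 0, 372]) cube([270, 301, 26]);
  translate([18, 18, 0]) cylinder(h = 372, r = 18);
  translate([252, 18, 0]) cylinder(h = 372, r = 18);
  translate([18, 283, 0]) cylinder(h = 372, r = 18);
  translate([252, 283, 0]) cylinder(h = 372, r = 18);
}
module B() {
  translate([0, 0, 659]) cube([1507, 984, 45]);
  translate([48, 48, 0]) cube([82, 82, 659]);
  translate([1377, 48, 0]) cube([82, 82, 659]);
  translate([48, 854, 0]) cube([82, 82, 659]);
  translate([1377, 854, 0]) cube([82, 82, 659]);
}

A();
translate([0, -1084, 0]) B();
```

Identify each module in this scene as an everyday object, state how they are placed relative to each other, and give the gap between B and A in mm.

A is a stool. B is a table. The table is on the floor beside the stool on its −y side. The gap between the table and the stool is 100 mm.

The table's nearest face is 100 mm from the stool's −y face.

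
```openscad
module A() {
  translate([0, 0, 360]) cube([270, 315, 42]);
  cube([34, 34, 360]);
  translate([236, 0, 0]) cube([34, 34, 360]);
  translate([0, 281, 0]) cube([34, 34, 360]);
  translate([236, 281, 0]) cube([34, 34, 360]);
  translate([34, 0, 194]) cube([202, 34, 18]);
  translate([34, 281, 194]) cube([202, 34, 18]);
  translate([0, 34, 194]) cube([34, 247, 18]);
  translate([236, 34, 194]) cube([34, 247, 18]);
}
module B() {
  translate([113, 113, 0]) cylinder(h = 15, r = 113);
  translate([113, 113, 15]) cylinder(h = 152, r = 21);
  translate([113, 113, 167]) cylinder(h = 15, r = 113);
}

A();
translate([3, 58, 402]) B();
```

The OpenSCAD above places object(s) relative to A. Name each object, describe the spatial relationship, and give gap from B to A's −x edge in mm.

A is a stool. B is a spool. The spool is on top of the stool. The gap from the spool to the stool's −x edge is 3 mm.

The spool's min-x is at 3; the stool's min-x is 0; gap = 3 mm.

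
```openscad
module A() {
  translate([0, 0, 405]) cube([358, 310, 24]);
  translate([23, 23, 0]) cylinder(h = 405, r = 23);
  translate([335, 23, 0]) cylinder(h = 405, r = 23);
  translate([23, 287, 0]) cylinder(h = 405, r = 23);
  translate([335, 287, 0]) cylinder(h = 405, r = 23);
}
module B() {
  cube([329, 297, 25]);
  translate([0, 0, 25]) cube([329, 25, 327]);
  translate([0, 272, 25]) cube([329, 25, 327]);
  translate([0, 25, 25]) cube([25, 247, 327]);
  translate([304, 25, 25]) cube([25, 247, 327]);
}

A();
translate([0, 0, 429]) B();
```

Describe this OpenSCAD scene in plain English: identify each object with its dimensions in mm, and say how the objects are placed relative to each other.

A is a four-legged stool. The seat is 358×310 mm, 24 mm thick, top at z = 429 mm. It stands on four round legs, each 46 mm in diameter, from z = 0 to the seat underside, each leg's axis is inset half a diameter from the nearest pair of seat edges (so the leg's bounding box is flush with the corner).

B is an open storage box with external size 329×297×352 mm and wall thickness 25 mm (the base is also 25 mm thick). The base covers the whole footprint; the four walls stand on the base, with the y-facing walls full-width and the x-facing walls fitting between their inner faces.

The open box is on top of the stool.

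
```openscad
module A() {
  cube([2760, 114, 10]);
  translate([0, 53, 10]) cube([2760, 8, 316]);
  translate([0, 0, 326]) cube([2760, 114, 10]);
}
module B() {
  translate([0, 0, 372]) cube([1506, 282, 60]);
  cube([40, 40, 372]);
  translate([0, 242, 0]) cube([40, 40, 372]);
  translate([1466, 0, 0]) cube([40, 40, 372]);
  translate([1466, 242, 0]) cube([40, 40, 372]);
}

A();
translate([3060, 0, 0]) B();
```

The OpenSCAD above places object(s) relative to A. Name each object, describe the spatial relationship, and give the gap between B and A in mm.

The bench's nearest face is 300 mm from the I-beam's +x face.

A is an I-beam. B is a bench. The bench is on the floor beside the I-beam on its +x side. The gap between the bench and the I-beam is 300 mm.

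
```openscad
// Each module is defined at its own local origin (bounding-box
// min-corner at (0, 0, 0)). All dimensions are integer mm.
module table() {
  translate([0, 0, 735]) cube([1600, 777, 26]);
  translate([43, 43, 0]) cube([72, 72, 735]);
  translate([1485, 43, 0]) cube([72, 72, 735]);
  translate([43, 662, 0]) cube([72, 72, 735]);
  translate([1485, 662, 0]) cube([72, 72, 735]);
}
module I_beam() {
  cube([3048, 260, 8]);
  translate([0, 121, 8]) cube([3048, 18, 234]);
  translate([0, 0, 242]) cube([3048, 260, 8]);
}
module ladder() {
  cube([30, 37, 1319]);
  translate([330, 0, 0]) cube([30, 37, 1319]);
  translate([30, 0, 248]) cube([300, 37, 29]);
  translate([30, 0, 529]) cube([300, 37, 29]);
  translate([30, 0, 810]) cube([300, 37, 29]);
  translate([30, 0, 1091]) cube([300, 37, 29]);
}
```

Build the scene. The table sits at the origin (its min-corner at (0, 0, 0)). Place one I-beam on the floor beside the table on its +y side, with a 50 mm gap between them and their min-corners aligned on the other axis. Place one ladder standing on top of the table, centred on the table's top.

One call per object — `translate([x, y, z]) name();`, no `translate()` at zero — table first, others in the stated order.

table();
translate([0, 827, 0]) I_beam();
translate([620, 370, 761]) ladder();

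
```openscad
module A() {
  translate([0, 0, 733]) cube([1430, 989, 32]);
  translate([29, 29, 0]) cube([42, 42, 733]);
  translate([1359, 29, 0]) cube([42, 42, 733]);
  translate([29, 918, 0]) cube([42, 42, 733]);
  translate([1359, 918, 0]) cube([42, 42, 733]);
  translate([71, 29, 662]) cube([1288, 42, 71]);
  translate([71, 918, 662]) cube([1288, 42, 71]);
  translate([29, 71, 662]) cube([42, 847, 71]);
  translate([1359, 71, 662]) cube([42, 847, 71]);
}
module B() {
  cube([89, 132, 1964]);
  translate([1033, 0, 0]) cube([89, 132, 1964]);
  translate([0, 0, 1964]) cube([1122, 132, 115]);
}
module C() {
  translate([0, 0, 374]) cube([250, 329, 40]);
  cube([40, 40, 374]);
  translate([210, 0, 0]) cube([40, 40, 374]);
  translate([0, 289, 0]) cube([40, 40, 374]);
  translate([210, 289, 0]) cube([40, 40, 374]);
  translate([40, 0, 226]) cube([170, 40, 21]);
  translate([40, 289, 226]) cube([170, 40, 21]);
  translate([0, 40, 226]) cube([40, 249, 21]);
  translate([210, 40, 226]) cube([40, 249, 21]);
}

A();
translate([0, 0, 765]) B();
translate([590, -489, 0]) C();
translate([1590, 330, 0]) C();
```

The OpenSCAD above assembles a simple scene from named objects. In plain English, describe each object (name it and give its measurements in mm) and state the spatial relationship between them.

A is a table with a 1430×989 mm rectangular top, 32 mm thick, top surface at z = 765 mm, supported by four 42×42 mm square legs, each inset 29 mm from the nearest pair of top edges, running from the floor. Four apron rails, 42 mm thick and 71 mm tall, run between adjacent legs with their top edges flush with the underside of the top and their outer faces flush with the legs' outer faces.

B is a door frame. The clear opening is 944 mm wide and 1964 mm high. Two 89 mm wide jambs, 132 mm deep, stand either side of the opening from the floor to the top of the opening. A 115 mm thick head sits across the top of both jambs, spanning the full outside width of the frame.

C is a four-legged stool. The seat is a 250×329×40 mm slab whose top surface is at z = 414 mm; four square legs, each 40×40 mm in cross-section, run from the floor (z = 0) to the underside of the seat, each flush with a corner of the seat. Four stretchers, 40 mm wide and 21 mm tall, connect adjacent legs with their undersides at z = 226 mm, each running between the inner faces of the legs it joins and aligned with the legs' outer faces on the other axis.

The door frame is on top of the table. Two stools sit around the table at the −y, +x sides.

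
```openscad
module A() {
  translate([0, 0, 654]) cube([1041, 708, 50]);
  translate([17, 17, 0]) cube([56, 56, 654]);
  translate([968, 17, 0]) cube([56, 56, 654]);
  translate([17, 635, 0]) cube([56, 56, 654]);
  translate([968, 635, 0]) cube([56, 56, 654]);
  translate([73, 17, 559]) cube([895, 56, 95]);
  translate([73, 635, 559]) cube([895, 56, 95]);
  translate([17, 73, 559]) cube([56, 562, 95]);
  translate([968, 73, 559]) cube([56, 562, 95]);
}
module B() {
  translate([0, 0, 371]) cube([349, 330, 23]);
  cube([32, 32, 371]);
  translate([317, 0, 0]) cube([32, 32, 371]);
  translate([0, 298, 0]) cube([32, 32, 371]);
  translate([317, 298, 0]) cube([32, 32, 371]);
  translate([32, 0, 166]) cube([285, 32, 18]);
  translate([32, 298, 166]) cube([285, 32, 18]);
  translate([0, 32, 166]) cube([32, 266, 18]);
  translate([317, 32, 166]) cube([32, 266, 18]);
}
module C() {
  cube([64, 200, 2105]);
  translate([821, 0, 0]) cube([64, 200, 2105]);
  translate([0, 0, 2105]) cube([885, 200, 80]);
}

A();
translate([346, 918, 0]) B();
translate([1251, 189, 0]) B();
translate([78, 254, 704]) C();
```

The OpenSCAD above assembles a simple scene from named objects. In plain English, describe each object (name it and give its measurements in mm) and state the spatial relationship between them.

A is a rectangular dining table. The top is 1041×708×50 mm with its upper surface at z = 704 mm. It stands on four 56×56 mm square legs, each inset 17 mm from the nearest pair of top edges, running from the floor to the underside of the top. Four apron rails, 56 mm thick and 95 mm tall, run between adjacent legs with their top edges flush with the underside of the top and their outer faces flush with the legs' outer faces.

B is a simple wooden stool: a rectangular seat 349 mm (x) by 330 mm (y), 23 mm thick, top face at z = 394 mm, on four square legs, each 32×32 mm in cross-section. The legs rest on z = 0, each flush with a corner of the seat. Four stretchers, 32 mm wide and 18 mm tall, connect adjacent legs with their undersides at z = 166 mm, each running between the inner faces of the legs it joins and aligned with the legs' outer faces on the other axis.

C is a rectangular door frame: two vertical jambs of 64×200 mm section, 2105 mm tall, with a clear opening 757 mm wide between their inner faces. A header 80 mm tall and 200 mm deep lies on top of the jambs and spans the full outside width.

Two stools sit around the table at the +y, +x sides. The door frame is on top of the table, centred.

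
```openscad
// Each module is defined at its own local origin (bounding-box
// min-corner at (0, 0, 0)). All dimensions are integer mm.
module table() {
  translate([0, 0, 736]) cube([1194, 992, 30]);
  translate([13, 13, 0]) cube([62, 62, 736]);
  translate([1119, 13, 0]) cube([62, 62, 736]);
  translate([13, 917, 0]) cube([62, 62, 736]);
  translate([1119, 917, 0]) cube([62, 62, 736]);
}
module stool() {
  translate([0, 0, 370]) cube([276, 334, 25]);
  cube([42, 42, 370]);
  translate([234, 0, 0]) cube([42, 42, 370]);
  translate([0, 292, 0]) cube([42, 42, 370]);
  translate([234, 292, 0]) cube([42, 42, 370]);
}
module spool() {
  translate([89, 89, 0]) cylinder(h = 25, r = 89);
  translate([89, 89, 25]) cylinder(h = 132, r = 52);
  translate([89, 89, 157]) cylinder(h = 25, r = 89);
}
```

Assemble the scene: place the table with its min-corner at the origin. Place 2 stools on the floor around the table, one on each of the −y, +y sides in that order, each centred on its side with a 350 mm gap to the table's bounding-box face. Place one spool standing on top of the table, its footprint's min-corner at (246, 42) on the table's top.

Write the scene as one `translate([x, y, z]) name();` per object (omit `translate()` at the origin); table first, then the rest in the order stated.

table();
translate([459, -684, 0]) stool();
translate([459, 1342, 0]) stool();
translate([246, 42, 766]) spool();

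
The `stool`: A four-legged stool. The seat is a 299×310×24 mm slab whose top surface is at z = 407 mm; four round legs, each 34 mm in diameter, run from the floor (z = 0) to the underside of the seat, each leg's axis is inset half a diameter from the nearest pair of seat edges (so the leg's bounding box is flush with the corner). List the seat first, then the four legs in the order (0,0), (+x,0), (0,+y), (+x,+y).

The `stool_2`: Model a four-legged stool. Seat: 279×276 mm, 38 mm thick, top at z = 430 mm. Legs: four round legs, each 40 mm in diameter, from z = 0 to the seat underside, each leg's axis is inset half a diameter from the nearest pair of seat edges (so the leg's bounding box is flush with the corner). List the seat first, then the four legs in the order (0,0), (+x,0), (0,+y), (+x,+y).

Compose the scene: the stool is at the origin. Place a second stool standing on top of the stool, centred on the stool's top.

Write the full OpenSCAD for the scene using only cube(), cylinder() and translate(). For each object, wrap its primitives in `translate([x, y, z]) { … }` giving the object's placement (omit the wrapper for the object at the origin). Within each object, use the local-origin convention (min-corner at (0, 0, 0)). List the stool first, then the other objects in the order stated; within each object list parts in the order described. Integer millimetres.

translate([0, 0, 383]) cube([299, 310, 24]);
translate([17, 17, 0]) cylinder(h = 383, r = 17);
translate([282, 17, 0]) cylinder(h = 383, r = 17);
translate([17, 293, 0]) cylinder(h = 383, r = 17);
translate([282, 293, 0]) cylinder(h = 383, r = 17);
translate([10, 17, 407]) {
  translate([0, 0, 392]) cube([279, 276, 38]);
  translate([20, 20, 0]) cylinder(h = 392, r = 20);
  translate([259, 20, 0]) cylinder(h = 392, r = 20);
  translate([20, 256, 0]) cylinder(h = 392, r = 20);
  translate([259, 256, 0]) cylinder(h = 392, r = 20);
}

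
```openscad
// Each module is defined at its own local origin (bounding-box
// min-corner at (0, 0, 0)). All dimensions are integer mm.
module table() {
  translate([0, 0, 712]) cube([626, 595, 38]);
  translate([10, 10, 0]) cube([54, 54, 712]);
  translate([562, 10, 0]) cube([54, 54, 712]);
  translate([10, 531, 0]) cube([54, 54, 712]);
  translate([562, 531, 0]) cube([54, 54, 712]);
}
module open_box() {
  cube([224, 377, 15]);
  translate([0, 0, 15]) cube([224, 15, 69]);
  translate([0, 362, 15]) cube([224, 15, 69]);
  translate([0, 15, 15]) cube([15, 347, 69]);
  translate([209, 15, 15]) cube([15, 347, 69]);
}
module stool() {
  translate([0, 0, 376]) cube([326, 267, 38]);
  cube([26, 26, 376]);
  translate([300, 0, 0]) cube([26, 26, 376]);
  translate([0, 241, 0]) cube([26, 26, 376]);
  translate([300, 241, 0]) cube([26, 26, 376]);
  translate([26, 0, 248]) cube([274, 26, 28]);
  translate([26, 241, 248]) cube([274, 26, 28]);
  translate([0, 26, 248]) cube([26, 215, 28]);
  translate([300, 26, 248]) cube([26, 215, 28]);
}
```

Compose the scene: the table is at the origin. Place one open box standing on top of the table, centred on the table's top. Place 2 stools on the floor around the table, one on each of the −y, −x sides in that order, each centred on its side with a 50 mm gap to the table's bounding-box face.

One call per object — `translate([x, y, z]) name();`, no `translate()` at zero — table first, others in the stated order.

table();
translate([201, 109, 750]) open_box();
translate([150, -317, 0]) stool();
translate([-376, 164, 0]) stool();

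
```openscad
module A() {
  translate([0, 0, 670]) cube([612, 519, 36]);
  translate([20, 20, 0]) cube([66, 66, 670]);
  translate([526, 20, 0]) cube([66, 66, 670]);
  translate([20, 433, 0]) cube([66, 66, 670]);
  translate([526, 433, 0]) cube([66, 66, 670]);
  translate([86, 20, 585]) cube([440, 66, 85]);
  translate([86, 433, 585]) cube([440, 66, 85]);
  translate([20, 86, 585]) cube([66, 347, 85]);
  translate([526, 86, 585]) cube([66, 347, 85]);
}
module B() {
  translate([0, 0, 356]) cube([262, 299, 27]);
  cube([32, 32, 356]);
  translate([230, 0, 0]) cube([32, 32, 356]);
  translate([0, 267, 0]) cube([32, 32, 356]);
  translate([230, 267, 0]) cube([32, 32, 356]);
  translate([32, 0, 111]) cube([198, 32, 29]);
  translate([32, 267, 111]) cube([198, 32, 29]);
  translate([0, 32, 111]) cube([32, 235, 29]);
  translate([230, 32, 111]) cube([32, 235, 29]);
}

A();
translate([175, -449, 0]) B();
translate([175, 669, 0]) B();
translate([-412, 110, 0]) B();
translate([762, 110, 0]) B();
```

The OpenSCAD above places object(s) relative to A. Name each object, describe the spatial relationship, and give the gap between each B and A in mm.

A is a table. B is a stool. Four stools sit around the table at the −y, +y, −x, +x sides. The gap between each stool and the table is 150 mm.

Each stool's nearest face is 150 mm from the table's bounding box.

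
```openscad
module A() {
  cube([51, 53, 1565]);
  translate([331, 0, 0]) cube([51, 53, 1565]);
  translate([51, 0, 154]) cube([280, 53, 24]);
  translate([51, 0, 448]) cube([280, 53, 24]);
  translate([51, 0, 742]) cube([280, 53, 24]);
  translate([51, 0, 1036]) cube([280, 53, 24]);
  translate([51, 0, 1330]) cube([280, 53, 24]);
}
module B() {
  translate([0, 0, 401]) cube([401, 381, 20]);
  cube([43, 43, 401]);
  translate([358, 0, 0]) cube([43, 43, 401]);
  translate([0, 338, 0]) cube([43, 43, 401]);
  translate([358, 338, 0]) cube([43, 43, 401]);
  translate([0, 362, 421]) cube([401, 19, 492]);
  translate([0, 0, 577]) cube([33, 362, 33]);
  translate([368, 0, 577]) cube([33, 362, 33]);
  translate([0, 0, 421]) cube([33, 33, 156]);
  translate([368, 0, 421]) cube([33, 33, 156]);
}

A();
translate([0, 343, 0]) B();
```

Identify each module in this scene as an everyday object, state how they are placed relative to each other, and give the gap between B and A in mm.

A is a ladder. B is a chair. The chair is on the floor beside the ladder on its +y side. The gap between the chair and the ladder is 290 mm.

The chair's nearest face is 290 mm from the ladder's +y face.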